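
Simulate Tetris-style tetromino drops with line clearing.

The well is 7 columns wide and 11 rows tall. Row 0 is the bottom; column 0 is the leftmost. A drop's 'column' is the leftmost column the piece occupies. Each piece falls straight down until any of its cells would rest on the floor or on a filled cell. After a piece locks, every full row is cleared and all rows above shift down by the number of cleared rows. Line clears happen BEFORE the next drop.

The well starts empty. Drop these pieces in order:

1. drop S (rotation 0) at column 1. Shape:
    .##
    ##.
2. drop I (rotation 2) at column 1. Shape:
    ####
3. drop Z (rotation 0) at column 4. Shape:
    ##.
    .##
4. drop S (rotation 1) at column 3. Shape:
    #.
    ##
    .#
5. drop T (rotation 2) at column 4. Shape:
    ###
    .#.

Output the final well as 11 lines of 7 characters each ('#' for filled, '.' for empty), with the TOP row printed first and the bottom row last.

Answer: .......
.......
.......
.......
...####
...###.
....#..
....##.
.######
..##...
.##....

Derivation:
Drop 1: S rot0 at col 1 lands with bottom-row=0; cleared 0 line(s) (total 0); column heights now [0 1 2 2 0 0 0], max=2
Drop 2: I rot2 at col 1 lands with bottom-row=2; cleared 0 line(s) (total 0); column heights now [0 3 3 3 3 0 0], max=3
Drop 3: Z rot0 at col 4 lands with bottom-row=2; cleared 0 line(s) (total 0); column heights now [0 3 3 3 4 4 3], max=4
Drop 4: S rot1 at col 3 lands with bottom-row=4; cleared 0 line(s) (total 0); column heights now [0 3 3 7 6 4 3], max=7
Drop 5: T rot2 at col 4 lands with bottom-row=5; cleared 0 line(s) (total 0); column heights now [0 3 3 7 7 7 7], max=7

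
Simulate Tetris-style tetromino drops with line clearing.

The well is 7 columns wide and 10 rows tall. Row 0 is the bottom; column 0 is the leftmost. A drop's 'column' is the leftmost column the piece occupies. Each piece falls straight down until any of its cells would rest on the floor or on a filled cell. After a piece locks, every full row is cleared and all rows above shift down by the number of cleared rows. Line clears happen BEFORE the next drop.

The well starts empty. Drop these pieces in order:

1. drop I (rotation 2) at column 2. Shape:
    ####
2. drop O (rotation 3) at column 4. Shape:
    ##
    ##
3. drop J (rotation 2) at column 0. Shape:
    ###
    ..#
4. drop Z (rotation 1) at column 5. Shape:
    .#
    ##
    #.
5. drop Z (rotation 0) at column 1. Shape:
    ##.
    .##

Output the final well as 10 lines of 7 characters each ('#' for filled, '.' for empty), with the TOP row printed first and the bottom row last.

Answer: .......
.......
.......
.......
......#
.##..##
..##.#.
###.##.
..#.##.
..####.

Derivation:
Drop 1: I rot2 at col 2 lands with bottom-row=0; cleared 0 line(s) (total 0); column heights now [0 0 1 1 1 1 0], max=1
Drop 2: O rot3 at col 4 lands with bottom-row=1; cleared 0 line(s) (total 0); column heights now [0 0 1 1 3 3 0], max=3
Drop 3: J rot2 at col 0 lands with bottom-row=1; cleared 0 line(s) (total 0); column heights now [3 3 3 1 3 3 0], max=3
Drop 4: Z rot1 at col 5 lands with bottom-row=3; cleared 0 line(s) (total 0); column heights now [3 3 3 1 3 5 6], max=6
Drop 5: Z rot0 at col 1 lands with bottom-row=3; cleared 0 line(s) (total 0); column heights now [3 5 5 4 3 5 6], max=6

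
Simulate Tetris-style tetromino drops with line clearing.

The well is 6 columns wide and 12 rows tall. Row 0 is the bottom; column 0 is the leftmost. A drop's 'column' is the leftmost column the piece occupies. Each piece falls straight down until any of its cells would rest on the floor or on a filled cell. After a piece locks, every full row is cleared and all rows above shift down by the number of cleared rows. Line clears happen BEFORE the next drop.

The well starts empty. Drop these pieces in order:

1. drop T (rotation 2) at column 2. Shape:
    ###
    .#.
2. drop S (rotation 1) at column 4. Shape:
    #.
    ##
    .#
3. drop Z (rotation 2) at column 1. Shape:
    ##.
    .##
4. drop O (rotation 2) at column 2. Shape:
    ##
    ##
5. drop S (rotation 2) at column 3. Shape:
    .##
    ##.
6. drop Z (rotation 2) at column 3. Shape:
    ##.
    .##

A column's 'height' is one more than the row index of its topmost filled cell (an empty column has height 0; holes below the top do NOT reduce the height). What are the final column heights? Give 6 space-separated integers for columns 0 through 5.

Drop 1: T rot2 at col 2 lands with bottom-row=0; cleared 0 line(s) (total 0); column heights now [0 0 2 2 2 0], max=2
Drop 2: S rot1 at col 4 lands with bottom-row=1; cleared 0 line(s) (total 0); column heights now [0 0 2 2 4 3], max=4
Drop 3: Z rot2 at col 1 lands with bottom-row=2; cleared 0 line(s) (total 0); column heights now [0 4 4 3 4 3], max=4
Drop 4: O rot2 at col 2 lands with bottom-row=4; cleared 0 line(s) (total 0); column heights now [0 4 6 6 4 3], max=6
Drop 5: S rot2 at col 3 lands with bottom-row=6; cleared 0 line(s) (total 0); column heights now [0 4 6 7 8 8], max=8
Drop 6: Z rot2 at col 3 lands with bottom-row=8; cleared 0 line(s) (total 0); column heights now [0 4 6 10 10 9], max=10

Answer: 0 4 6 10 10 9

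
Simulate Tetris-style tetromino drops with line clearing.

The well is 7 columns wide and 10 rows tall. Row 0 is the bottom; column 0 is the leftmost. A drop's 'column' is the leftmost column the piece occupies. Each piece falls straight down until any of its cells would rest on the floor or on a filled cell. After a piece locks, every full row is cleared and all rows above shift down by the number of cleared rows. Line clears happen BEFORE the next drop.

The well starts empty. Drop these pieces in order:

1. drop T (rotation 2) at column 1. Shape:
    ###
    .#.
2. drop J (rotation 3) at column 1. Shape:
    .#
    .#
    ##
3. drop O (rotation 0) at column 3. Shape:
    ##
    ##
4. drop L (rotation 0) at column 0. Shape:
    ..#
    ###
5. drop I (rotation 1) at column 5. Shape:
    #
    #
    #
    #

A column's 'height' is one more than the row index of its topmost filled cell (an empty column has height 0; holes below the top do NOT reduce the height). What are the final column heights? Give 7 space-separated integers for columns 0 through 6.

Answer: 6 6 7 4 4 4 0

Derivation:
Drop 1: T rot2 at col 1 lands with bottom-row=0; cleared 0 line(s) (total 0); column heights now [0 2 2 2 0 0 0], max=2
Drop 2: J rot3 at col 1 lands with bottom-row=2; cleared 0 line(s) (total 0); column heights now [0 3 5 2 0 0 0], max=5
Drop 3: O rot0 at col 3 lands with bottom-row=2; cleared 0 line(s) (total 0); column heights now [0 3 5 4 4 0 0], max=5
Drop 4: L rot0 at col 0 lands with bottom-row=5; cleared 0 line(s) (total 0); column heights now [6 6 7 4 4 0 0], max=7
Drop 5: I rot1 at col 5 lands with bottom-row=0; cleared 0 line(s) (total 0); column heights now [6 6 7 4 4 4 0], max=7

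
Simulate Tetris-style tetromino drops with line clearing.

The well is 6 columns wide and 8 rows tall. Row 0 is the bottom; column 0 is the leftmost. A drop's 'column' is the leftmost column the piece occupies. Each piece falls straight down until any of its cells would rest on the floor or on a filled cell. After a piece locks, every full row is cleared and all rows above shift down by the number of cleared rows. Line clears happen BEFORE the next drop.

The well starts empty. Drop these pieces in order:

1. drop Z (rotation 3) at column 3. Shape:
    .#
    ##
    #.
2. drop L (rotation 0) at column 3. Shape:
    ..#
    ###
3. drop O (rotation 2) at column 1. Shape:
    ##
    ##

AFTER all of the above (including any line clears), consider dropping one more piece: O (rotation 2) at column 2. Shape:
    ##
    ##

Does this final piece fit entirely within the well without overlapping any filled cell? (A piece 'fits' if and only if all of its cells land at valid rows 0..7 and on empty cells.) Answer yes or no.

Answer: yes

Derivation:
Drop 1: Z rot3 at col 3 lands with bottom-row=0; cleared 0 line(s) (total 0); column heights now [0 0 0 2 3 0], max=3
Drop 2: L rot0 at col 3 lands with bottom-row=3; cleared 0 line(s) (total 0); column heights now [0 0 0 4 4 5], max=5
Drop 3: O rot2 at col 1 lands with bottom-row=0; cleared 0 line(s) (total 0); column heights now [0 2 2 4 4 5], max=5
Test piece O rot2 at col 2 (width 2): heights before test = [0 2 2 4 4 5]; fits = True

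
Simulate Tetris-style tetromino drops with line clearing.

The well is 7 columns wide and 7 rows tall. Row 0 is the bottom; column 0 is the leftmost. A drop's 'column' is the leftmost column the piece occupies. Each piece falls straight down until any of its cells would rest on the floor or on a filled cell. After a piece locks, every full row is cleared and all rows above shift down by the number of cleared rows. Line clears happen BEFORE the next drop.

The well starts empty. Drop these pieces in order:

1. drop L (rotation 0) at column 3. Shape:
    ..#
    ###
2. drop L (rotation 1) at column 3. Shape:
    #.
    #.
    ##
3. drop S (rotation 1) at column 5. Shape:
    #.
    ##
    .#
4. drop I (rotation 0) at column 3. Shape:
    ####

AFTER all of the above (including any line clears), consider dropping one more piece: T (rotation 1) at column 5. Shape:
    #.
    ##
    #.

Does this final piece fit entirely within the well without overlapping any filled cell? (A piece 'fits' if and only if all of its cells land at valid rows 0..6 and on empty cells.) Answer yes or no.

Drop 1: L rot0 at col 3 lands with bottom-row=0; cleared 0 line(s) (total 0); column heights now [0 0 0 1 1 2 0], max=2
Drop 2: L rot1 at col 3 lands with bottom-row=1; cleared 0 line(s) (total 0); column heights now [0 0 0 4 2 2 0], max=4
Drop 3: S rot1 at col 5 lands with bottom-row=1; cleared 0 line(s) (total 0); column heights now [0 0 0 4 2 4 3], max=4
Drop 4: I rot0 at col 3 lands with bottom-row=4; cleared 0 line(s) (total 0); column heights now [0 0 0 5 5 5 5], max=5
Test piece T rot1 at col 5 (width 2): heights before test = [0 0 0 5 5 5 5]; fits = False

Answer: no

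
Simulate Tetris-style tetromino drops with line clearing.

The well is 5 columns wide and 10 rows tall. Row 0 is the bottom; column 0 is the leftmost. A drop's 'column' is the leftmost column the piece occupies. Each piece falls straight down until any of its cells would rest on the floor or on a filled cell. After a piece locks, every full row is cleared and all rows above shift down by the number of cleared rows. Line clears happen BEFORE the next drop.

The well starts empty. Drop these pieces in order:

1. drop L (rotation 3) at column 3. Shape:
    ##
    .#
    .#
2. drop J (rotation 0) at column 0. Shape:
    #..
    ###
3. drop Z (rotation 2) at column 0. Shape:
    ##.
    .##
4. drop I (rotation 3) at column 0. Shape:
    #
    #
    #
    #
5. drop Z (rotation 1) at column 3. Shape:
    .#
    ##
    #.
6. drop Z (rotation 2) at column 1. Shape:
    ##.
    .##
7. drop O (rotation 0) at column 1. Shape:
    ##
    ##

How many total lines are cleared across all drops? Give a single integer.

Drop 1: L rot3 at col 3 lands with bottom-row=0; cleared 0 line(s) (total 0); column heights now [0 0 0 3 3], max=3
Drop 2: J rot0 at col 0 lands with bottom-row=0; cleared 0 line(s) (total 0); column heights now [2 1 1 3 3], max=3
Drop 3: Z rot2 at col 0 lands with bottom-row=1; cleared 0 line(s) (total 0); column heights now [3 3 2 3 3], max=3
Drop 4: I rot3 at col 0 lands with bottom-row=3; cleared 0 line(s) (total 0); column heights now [7 3 2 3 3], max=7
Drop 5: Z rot1 at col 3 lands with bottom-row=3; cleared 0 line(s) (total 0); column heights now [7 3 2 5 6], max=7
Drop 6: Z rot2 at col 1 lands with bottom-row=5; cleared 0 line(s) (total 0); column heights now [7 7 7 6 6], max=7
Drop 7: O rot0 at col 1 lands with bottom-row=7; cleared 0 line(s) (total 0); column heights now [7 9 9 6 6], max=9

Answer: 0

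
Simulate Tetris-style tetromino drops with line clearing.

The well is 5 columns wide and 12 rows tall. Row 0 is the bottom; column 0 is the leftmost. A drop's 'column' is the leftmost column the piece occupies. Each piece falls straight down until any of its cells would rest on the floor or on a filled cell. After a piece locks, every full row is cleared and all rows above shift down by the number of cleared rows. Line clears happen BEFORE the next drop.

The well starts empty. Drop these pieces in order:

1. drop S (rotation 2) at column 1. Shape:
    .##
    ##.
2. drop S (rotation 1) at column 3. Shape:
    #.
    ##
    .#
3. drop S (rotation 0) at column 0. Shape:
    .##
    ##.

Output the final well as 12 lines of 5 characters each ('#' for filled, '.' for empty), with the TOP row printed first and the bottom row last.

Drop 1: S rot2 at col 1 lands with bottom-row=0; cleared 0 line(s) (total 0); column heights now [0 1 2 2 0], max=2
Drop 2: S rot1 at col 3 lands with bottom-row=1; cleared 0 line(s) (total 0); column heights now [0 1 2 4 3], max=4
Drop 3: S rot0 at col 0 lands with bottom-row=1; cleared 1 line(s) (total 1); column heights now [0 2 2 3 2], max=3

Answer: .....
.....
.....
.....
.....
.....
.....
.....
.....
...#.
.####
.##..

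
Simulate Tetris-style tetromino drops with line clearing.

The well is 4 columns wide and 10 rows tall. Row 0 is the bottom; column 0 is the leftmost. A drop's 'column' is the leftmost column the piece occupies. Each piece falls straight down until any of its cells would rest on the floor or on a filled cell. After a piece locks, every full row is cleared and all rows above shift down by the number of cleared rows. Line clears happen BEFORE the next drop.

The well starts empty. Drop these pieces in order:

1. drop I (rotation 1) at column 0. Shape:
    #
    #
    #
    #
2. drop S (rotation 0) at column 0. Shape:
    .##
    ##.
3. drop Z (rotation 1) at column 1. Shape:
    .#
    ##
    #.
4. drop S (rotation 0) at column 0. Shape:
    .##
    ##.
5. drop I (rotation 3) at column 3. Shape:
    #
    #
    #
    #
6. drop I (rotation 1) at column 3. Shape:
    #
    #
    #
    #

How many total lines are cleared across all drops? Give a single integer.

Drop 1: I rot1 at col 0 lands with bottom-row=0; cleared 0 line(s) (total 0); column heights now [4 0 0 0], max=4
Drop 2: S rot0 at col 0 lands with bottom-row=4; cleared 0 line(s) (total 0); column heights now [5 6 6 0], max=6
Drop 3: Z rot1 at col 1 lands with bottom-row=6; cleared 0 line(s) (total 0); column heights now [5 8 9 0], max=9
Drop 4: S rot0 at col 0 lands with bottom-row=8; cleared 0 line(s) (total 0); column heights now [9 10 10 0], max=10
Drop 5: I rot3 at col 3 lands with bottom-row=0; cleared 0 line(s) (total 0); column heights now [9 10 10 4], max=10
Drop 6: I rot1 at col 3 lands with bottom-row=4; cleared 0 line(s) (total 0); column heights now [9 10 10 8], max=10

Answer: 0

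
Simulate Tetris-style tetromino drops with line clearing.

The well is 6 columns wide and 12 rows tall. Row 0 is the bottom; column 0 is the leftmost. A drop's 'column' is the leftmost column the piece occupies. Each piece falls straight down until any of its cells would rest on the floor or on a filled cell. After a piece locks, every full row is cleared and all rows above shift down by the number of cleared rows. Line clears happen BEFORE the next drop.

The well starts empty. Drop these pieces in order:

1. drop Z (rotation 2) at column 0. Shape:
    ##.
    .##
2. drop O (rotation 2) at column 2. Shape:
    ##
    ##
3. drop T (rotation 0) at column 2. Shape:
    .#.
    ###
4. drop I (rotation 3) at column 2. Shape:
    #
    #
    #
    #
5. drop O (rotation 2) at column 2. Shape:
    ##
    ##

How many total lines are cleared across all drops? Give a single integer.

Answer: 0

Derivation:
Drop 1: Z rot2 at col 0 lands with bottom-row=0; cleared 0 line(s) (total 0); column heights now [2 2 1 0 0 0], max=2
Drop 2: O rot2 at col 2 lands with bottom-row=1; cleared 0 line(s) (total 0); column heights now [2 2 3 3 0 0], max=3
Drop 3: T rot0 at col 2 lands with bottom-row=3; cleared 0 line(s) (total 0); column heights now [2 2 4 5 4 0], max=5
Drop 4: I rot3 at col 2 lands with bottom-row=4; cleared 0 line(s) (total 0); column heights now [2 2 8 5 4 0], max=8
Drop 5: O rot2 at col 2 lands with bottom-row=8; cleared 0 line(s) (total 0); column heights now [2 2 10 10 4 0], max=10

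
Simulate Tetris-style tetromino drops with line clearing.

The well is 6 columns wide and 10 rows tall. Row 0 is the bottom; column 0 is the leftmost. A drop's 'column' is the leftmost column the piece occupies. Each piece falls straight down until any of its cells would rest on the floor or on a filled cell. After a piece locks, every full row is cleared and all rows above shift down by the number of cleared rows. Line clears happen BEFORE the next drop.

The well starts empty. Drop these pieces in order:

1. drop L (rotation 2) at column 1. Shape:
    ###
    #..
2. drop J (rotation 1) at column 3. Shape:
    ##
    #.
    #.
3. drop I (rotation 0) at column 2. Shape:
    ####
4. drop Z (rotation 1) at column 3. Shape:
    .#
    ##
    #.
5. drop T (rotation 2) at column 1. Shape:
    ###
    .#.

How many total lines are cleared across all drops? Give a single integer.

Drop 1: L rot2 at col 1 lands with bottom-row=0; cleared 0 line(s) (total 0); column heights now [0 2 2 2 0 0], max=2
Drop 2: J rot1 at col 3 lands with bottom-row=2; cleared 0 line(s) (total 0); column heights now [0 2 2 5 5 0], max=5
Drop 3: I rot0 at col 2 lands with bottom-row=5; cleared 0 line(s) (total 0); column heights now [0 2 6 6 6 6], max=6
Drop 4: Z rot1 at col 3 lands with bottom-row=6; cleared 0 line(s) (total 0); column heights now [0 2 6 8 9 6], max=9
Drop 5: T rot2 at col 1 lands with bottom-row=7; cleared 0 line(s) (total 0); column heights now [0 9 9 9 9 6], max=9

Answer: 0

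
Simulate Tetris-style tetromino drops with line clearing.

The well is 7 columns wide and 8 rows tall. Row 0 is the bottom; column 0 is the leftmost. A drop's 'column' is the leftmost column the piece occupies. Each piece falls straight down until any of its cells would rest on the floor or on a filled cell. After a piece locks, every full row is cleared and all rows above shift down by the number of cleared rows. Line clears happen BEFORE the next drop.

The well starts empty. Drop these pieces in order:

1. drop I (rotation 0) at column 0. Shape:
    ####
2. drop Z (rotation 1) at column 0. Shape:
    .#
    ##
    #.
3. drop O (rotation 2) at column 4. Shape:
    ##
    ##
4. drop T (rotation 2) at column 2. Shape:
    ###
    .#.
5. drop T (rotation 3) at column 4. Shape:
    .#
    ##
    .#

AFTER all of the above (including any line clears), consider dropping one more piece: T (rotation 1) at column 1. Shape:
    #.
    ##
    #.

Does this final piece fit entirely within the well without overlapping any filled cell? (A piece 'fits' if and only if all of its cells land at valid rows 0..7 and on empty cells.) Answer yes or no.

Answer: yes

Derivation:
Drop 1: I rot0 at col 0 lands with bottom-row=0; cleared 0 line(s) (total 0); column heights now [1 1 1 1 0 0 0], max=1
Drop 2: Z rot1 at col 0 lands with bottom-row=1; cleared 0 line(s) (total 0); column heights now [3 4 1 1 0 0 0], max=4
Drop 3: O rot2 at col 4 lands with bottom-row=0; cleared 0 line(s) (total 0); column heights now [3 4 1 1 2 2 0], max=4
Drop 4: T rot2 at col 2 lands with bottom-row=1; cleared 0 line(s) (total 0); column heights now [3 4 3 3 3 2 0], max=4
Drop 5: T rot3 at col 4 lands with bottom-row=2; cleared 0 line(s) (total 0); column heights now [3 4 3 3 4 5 0], max=5
Test piece T rot1 at col 1 (width 2): heights before test = [3 4 3 3 4 5 0]; fits = True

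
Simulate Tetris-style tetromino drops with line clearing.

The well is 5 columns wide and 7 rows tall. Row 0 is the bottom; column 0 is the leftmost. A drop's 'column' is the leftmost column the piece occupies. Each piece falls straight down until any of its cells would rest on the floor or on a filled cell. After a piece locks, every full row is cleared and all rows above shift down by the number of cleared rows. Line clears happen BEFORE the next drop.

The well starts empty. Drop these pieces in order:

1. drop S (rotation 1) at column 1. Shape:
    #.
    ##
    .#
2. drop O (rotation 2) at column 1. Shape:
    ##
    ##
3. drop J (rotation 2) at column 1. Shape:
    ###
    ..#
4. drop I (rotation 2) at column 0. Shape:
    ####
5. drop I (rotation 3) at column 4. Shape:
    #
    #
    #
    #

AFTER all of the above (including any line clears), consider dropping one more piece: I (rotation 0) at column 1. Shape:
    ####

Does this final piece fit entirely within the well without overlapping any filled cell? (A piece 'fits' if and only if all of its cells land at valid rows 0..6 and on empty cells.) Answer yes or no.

Drop 1: S rot1 at col 1 lands with bottom-row=0; cleared 0 line(s) (total 0); column heights now [0 3 2 0 0], max=3
Drop 2: O rot2 at col 1 lands with bottom-row=3; cleared 0 line(s) (total 0); column heights now [0 5 5 0 0], max=5
Drop 3: J rot2 at col 1 lands with bottom-row=4; cleared 0 line(s) (total 0); column heights now [0 6 6 6 0], max=6
Drop 4: I rot2 at col 0 lands with bottom-row=6; cleared 0 line(s) (total 0); column heights now [7 7 7 7 0], max=7
Drop 5: I rot3 at col 4 lands with bottom-row=0; cleared 0 line(s) (total 0); column heights now [7 7 7 7 4], max=7
Test piece I rot0 at col 1 (width 4): heights before test = [7 7 7 7 4]; fits = False

Answer: no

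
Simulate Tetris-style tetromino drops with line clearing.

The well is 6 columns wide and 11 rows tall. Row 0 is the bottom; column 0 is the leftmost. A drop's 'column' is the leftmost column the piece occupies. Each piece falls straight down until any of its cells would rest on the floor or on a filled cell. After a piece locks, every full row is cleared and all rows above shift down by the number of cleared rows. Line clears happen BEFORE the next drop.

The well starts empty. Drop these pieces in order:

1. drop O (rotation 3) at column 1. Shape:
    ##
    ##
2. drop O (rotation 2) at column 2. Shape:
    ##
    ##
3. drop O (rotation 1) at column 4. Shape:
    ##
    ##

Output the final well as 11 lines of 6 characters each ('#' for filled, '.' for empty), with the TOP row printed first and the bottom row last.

Drop 1: O rot3 at col 1 lands with bottom-row=0; cleared 0 line(s) (total 0); column heights now [0 2 2 0 0 0], max=2
Drop 2: O rot2 at col 2 lands with bottom-row=2; cleared 0 line(s) (total 0); column heights now [0 2 4 4 0 0], max=4
Drop 3: O rot1 at col 4 lands with bottom-row=0; cleared 0 line(s) (total 0); column heights now [0 2 4 4 2 2], max=4

Answer: ......
......
......
......
......
......
......
..##..
..##..
.##.##
.##.##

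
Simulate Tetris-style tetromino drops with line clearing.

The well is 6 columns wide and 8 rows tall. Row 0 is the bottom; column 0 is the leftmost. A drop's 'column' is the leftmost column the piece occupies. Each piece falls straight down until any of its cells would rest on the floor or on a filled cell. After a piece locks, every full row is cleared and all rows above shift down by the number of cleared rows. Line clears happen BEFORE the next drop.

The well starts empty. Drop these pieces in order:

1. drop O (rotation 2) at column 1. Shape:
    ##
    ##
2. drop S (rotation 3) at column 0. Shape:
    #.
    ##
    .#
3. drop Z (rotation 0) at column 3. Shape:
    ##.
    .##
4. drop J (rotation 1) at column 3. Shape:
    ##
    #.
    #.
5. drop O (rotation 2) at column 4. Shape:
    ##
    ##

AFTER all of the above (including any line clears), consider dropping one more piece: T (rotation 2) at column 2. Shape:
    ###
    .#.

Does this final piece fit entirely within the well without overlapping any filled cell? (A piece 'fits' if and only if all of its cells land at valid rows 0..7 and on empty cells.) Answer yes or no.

Drop 1: O rot2 at col 1 lands with bottom-row=0; cleared 0 line(s) (total 0); column heights now [0 2 2 0 0 0], max=2
Drop 2: S rot3 at col 0 lands with bottom-row=2; cleared 0 line(s) (total 0); column heights now [5 4 2 0 0 0], max=5
Drop 3: Z rot0 at col 3 lands with bottom-row=0; cleared 0 line(s) (total 0); column heights now [5 4 2 2 2 1], max=5
Drop 4: J rot1 at col 3 lands with bottom-row=2; cleared 0 line(s) (total 0); column heights now [5 4 2 5 5 1], max=5
Drop 5: O rot2 at col 4 lands with bottom-row=5; cleared 0 line(s) (total 0); column heights now [5 4 2 5 7 7], max=7
Test piece T rot2 at col 2 (width 3): heights before test = [5 4 2 5 7 7]; fits = True

Answer: yes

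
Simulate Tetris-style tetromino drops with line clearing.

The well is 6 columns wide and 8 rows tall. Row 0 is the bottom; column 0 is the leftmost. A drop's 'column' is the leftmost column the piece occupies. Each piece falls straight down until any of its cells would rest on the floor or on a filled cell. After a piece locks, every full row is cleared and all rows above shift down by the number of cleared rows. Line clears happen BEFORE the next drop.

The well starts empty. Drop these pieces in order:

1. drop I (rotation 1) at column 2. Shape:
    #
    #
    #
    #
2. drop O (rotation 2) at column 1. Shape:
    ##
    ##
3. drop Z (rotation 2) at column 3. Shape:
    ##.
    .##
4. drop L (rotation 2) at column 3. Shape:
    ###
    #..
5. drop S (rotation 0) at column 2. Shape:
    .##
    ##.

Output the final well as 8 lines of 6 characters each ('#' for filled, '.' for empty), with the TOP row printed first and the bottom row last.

Drop 1: I rot1 at col 2 lands with bottom-row=0; cleared 0 line(s) (total 0); column heights now [0 0 4 0 0 0], max=4
Drop 2: O rot2 at col 1 lands with bottom-row=4; cleared 0 line(s) (total 0); column heights now [0 6 6 0 0 0], max=6
Drop 3: Z rot2 at col 3 lands with bottom-row=0; cleared 0 line(s) (total 0); column heights now [0 6 6 2 2 1], max=6
Drop 4: L rot2 at col 3 lands with bottom-row=2; cleared 0 line(s) (total 0); column heights now [0 6 6 4 4 4], max=6
Drop 5: S rot0 at col 2 lands with bottom-row=6; cleared 0 line(s) (total 0); column heights now [0 6 7 8 8 4], max=8

Answer: ...##.
..##..
.##...
.##...
..####
..##..
..###.
..#.##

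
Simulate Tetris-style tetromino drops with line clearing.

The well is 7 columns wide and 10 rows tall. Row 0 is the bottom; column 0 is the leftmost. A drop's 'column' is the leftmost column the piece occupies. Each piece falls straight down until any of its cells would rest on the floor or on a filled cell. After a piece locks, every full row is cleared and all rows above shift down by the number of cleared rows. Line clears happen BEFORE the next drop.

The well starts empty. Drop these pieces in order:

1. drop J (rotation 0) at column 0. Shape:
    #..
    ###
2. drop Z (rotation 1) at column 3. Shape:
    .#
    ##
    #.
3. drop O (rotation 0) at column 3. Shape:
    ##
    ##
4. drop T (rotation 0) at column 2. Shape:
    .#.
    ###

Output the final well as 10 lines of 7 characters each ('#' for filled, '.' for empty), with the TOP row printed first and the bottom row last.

Answer: .......
.......
.......
...#...
..###..
...##..
...##..
....#..
#..##..
####...

Derivation:
Drop 1: J rot0 at col 0 lands with bottom-row=0; cleared 0 line(s) (total 0); column heights now [2 1 1 0 0 0 0], max=2
Drop 2: Z rot1 at col 3 lands with bottom-row=0; cleared 0 line(s) (total 0); column heights now [2 1 1 2 3 0 0], max=3
Drop 3: O rot0 at col 3 lands with bottom-row=3; cleared 0 line(s) (total 0); column heights now [2 1 1 5 5 0 0], max=5
Drop 4: T rot0 at col 2 lands with bottom-row=5; cleared 0 line(s) (total 0); column heights now [2 1 6 7 6 0 0], max=7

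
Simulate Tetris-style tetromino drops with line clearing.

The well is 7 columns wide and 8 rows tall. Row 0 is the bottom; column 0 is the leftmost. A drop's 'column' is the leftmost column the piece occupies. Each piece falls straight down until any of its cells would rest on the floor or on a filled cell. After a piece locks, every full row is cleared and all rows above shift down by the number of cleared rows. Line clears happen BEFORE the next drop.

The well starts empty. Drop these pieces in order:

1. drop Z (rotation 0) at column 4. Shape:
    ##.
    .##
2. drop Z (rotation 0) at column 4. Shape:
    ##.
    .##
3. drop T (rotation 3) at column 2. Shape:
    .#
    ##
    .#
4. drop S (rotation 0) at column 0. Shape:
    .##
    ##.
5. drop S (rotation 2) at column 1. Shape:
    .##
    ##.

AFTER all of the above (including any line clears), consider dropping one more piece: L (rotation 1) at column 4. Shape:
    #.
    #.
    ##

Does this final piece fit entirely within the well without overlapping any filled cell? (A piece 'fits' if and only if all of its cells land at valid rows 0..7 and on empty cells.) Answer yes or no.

Drop 1: Z rot0 at col 4 lands with bottom-row=0; cleared 0 line(s) (total 0); column heights now [0 0 0 0 2 2 1], max=2
Drop 2: Z rot0 at col 4 lands with bottom-row=2; cleared 0 line(s) (total 0); column heights now [0 0 0 0 4 4 3], max=4
Drop 3: T rot3 at col 2 lands with bottom-row=0; cleared 0 line(s) (total 0); column heights now [0 0 2 3 4 4 3], max=4
Drop 4: S rot0 at col 0 lands with bottom-row=1; cleared 0 line(s) (total 0); column heights now [2 3 3 3 4 4 3], max=4
Drop 5: S rot2 at col 1 lands with bottom-row=3; cleared 0 line(s) (total 0); column heights now [2 4 5 5 4 4 3], max=5
Test piece L rot1 at col 4 (width 2): heights before test = [2 4 5 5 4 4 3]; fits = True

Answer: yes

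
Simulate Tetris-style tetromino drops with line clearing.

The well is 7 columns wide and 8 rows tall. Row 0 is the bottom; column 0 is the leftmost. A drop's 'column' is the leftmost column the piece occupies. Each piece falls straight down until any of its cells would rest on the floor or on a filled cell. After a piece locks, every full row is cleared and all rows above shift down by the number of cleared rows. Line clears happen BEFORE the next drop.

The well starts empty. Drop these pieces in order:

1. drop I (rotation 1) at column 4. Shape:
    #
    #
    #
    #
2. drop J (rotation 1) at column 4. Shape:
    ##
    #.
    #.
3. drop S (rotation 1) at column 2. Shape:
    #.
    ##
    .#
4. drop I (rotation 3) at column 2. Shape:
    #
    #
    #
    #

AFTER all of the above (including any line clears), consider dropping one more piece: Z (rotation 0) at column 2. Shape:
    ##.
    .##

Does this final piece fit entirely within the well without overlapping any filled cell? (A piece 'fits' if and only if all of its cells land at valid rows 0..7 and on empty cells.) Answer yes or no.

Answer: no

Derivation:
Drop 1: I rot1 at col 4 lands with bottom-row=0; cleared 0 line(s) (total 0); column heights now [0 0 0 0 4 0 0], max=4
Drop 2: J rot1 at col 4 lands with bottom-row=4; cleared 0 line(s) (total 0); column heights now [0 0 0 0 7 7 0], max=7
Drop 3: S rot1 at col 2 lands with bottom-row=0; cleared 0 line(s) (total 0); column heights now [0 0 3 2 7 7 0], max=7
Drop 4: I rot3 at col 2 lands with bottom-row=3; cleared 0 line(s) (total 0); column heights now [0 0 7 2 7 7 0], max=7
Test piece Z rot0 at col 2 (width 3): heights before test = [0 0 7 2 7 7 0]; fits = False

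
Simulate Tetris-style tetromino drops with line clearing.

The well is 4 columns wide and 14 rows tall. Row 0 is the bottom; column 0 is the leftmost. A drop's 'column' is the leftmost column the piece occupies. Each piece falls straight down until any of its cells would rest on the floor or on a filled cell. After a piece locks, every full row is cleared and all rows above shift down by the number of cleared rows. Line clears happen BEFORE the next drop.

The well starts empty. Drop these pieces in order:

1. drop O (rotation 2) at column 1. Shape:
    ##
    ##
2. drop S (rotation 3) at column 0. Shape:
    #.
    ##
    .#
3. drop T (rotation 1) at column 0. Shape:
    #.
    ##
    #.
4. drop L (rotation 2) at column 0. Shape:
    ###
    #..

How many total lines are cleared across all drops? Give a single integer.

Drop 1: O rot2 at col 1 lands with bottom-row=0; cleared 0 line(s) (total 0); column heights now [0 2 2 0], max=2
Drop 2: S rot3 at col 0 lands with bottom-row=2; cleared 0 line(s) (total 0); column heights now [5 4 2 0], max=5
Drop 3: T rot1 at col 0 lands with bottom-row=5; cleared 0 line(s) (total 0); column heights now [8 7 2 0], max=8
Drop 4: L rot2 at col 0 lands with bottom-row=8; cleared 0 line(s) (total 0); column heights now [10 10 10 0], max=10

Answer: 0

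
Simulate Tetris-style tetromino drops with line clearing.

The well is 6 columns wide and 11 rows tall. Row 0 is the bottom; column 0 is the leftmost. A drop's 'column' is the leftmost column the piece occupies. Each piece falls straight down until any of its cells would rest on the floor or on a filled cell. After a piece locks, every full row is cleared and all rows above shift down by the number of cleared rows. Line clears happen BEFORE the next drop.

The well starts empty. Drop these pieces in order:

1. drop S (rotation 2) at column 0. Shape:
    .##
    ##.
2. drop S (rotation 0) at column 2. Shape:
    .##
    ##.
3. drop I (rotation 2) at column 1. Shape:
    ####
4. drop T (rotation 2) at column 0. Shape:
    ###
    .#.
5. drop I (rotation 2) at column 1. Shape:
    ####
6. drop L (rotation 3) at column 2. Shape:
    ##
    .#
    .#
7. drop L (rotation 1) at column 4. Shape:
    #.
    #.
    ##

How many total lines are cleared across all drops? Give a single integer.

Answer: 0

Derivation:
Drop 1: S rot2 at col 0 lands with bottom-row=0; cleared 0 line(s) (total 0); column heights now [1 2 2 0 0 0], max=2
Drop 2: S rot0 at col 2 lands with bottom-row=2; cleared 0 line(s) (total 0); column heights now [1 2 3 4 4 0], max=4
Drop 3: I rot2 at col 1 lands with bottom-row=4; cleared 0 line(s) (total 0); column heights now [1 5 5 5 5 0], max=5
Drop 4: T rot2 at col 0 lands with bottom-row=5; cleared 0 line(s) (total 0); column heights now [7 7 7 5 5 0], max=7
Drop 5: I rot2 at col 1 lands with bottom-row=7; cleared 0 line(s) (total 0); column heights now [7 8 8 8 8 0], max=8
Drop 6: L rot3 at col 2 lands with bottom-row=8; cleared 0 line(s) (total 0); column heights now [7 8 11 11 8 0], max=11
Drop 7: L rot1 at col 4 lands with bottom-row=8; cleared 0 line(s) (total 0); column heights now [7 8 11 11 11 9], max=11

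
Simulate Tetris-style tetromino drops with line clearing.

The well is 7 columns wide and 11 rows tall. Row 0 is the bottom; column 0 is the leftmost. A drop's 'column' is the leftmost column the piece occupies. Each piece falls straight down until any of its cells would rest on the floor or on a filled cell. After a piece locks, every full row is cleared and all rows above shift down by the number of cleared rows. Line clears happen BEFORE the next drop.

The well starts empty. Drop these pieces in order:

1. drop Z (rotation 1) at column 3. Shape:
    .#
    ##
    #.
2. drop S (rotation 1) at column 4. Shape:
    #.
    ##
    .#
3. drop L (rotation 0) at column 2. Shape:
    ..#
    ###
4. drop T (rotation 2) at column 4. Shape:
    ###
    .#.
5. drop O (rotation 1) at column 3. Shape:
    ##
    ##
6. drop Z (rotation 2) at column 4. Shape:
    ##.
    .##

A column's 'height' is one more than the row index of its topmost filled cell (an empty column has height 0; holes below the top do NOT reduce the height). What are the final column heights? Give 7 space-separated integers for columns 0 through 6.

Drop 1: Z rot1 at col 3 lands with bottom-row=0; cleared 0 line(s) (total 0); column heights now [0 0 0 2 3 0 0], max=3
Drop 2: S rot1 at col 4 lands with bottom-row=2; cleared 0 line(s) (total 0); column heights now [0 0 0 2 5 4 0], max=5
Drop 3: L rot0 at col 2 lands with bottom-row=5; cleared 0 line(s) (total 0); column heights now [0 0 6 6 7 4 0], max=7
Drop 4: T rot2 at col 4 lands with bottom-row=6; cleared 0 line(s) (total 0); column heights now [0 0 6 6 8 8 8], max=8
Drop 5: O rot1 at col 3 lands with bottom-row=8; cleared 0 line(s) (total 0); column heights now [0 0 6 10 10 8 8], max=10
Drop 6: Z rot2 at col 4 lands with bottom-row=9; cleared 0 line(s) (total 0); column heights now [0 0 6 10 11 11 10], max=11

Answer: 0 0 6 10 11 11 10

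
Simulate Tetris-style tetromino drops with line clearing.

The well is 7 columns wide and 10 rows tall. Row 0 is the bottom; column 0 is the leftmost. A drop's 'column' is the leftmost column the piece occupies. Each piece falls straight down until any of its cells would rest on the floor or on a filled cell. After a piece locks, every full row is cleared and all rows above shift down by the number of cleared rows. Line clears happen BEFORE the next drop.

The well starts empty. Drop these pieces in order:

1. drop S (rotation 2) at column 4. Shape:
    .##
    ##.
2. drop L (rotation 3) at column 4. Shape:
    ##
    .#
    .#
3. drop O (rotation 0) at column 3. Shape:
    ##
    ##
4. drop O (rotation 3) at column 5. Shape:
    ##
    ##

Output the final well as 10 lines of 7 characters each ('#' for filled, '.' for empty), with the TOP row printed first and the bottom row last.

Answer: .......
.......
.......
...####
...####
....##.
.....#.
.....#.
.....##
....##.

Derivation:
Drop 1: S rot2 at col 4 lands with bottom-row=0; cleared 0 line(s) (total 0); column heights now [0 0 0 0 1 2 2], max=2
Drop 2: L rot3 at col 4 lands with bottom-row=2; cleared 0 line(s) (total 0); column heights now [0 0 0 0 5 5 2], max=5
Drop 3: O rot0 at col 3 lands with bottom-row=5; cleared 0 line(s) (total 0); column heights now [0 0 0 7 7 5 2], max=7
Drop 4: O rot3 at col 5 lands with bottom-row=5; cleared 0 line(s) (total 0); column heights now [0 0 0 7 7 7 7], max=7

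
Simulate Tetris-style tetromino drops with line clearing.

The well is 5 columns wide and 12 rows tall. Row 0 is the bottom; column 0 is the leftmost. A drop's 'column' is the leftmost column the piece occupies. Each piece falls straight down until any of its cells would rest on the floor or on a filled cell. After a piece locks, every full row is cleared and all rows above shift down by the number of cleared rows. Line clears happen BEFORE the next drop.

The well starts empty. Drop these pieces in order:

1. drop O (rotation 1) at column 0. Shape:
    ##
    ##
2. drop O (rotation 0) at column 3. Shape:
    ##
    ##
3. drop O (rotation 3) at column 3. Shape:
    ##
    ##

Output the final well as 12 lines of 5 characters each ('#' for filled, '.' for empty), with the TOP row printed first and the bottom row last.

Answer: .....
.....
.....
.....
.....
.....
.....
.....
...##
...##
##.##
##.##

Derivation:
Drop 1: O rot1 at col 0 lands with bottom-row=0; cleared 0 line(s) (total 0); column heights now [2 2 0 0 0], max=2
Drop 2: O rot0 at col 3 lands with bottom-row=0; cleared 0 line(s) (total 0); column heights now [2 2 0 2 2], max=2
Drop 3: O rot3 at col 3 lands with bottom-row=2; cleared 0 line(s) (total 0); column heights now [2 2 0 4 4], max=4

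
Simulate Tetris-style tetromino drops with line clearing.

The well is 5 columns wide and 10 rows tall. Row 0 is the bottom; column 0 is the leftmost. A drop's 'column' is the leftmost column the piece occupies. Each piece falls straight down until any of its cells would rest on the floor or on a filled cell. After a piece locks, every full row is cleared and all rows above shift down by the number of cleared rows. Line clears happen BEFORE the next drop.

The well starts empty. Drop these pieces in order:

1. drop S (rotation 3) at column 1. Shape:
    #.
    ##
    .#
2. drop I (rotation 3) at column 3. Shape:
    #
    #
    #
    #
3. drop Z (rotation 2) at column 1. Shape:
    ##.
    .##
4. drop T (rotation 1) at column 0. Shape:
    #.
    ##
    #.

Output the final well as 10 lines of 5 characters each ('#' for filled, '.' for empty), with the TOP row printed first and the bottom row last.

Answer: .....
.....
#....
##...
###..
..##.
...#.
.#.#.
.###.
..##.

Derivation:
Drop 1: S rot3 at col 1 lands with bottom-row=0; cleared 0 line(s) (total 0); column heights now [0 3 2 0 0], max=3
Drop 2: I rot3 at col 3 lands with bottom-row=0; cleared 0 line(s) (total 0); column heights now [0 3 2 4 0], max=4
Drop 3: Z rot2 at col 1 lands with bottom-row=4; cleared 0 line(s) (total 0); column heights now [0 6 6 5 0], max=6
Drop 4: T rot1 at col 0 lands with bottom-row=5; cleared 0 line(s) (total 0); column heights now [8 7 6 5 0], max=8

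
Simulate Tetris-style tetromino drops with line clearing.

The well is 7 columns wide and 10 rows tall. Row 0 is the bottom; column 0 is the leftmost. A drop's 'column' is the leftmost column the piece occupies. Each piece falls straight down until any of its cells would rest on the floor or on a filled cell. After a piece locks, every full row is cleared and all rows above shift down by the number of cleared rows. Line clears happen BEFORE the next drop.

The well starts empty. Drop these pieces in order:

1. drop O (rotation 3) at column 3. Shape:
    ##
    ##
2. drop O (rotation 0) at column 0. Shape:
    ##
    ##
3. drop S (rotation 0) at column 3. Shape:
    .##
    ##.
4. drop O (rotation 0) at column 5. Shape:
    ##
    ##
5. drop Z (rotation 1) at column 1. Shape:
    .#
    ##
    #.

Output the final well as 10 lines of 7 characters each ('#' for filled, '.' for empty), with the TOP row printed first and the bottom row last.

Drop 1: O rot3 at col 3 lands with bottom-row=0; cleared 0 line(s) (total 0); column heights now [0 0 0 2 2 0 0], max=2
Drop 2: O rot0 at col 0 lands with bottom-row=0; cleared 0 line(s) (total 0); column heights now [2 2 0 2 2 0 0], max=2
Drop 3: S rot0 at col 3 lands with bottom-row=2; cleared 0 line(s) (total 0); column heights now [2 2 0 3 4 4 0], max=4
Drop 4: O rot0 at col 5 lands with bottom-row=4; cleared 0 line(s) (total 0); column heights now [2 2 0 3 4 6 6], max=6
Drop 5: Z rot1 at col 1 lands with bottom-row=2; cleared 0 line(s) (total 0); column heights now [2 4 5 3 4 6 6], max=6

Answer: .......
.......
.......
.......
.....##
..#..##
.##.##.
.#.##..
##.##..
##.##..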